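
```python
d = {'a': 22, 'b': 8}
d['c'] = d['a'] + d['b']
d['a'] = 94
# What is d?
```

After line 1: d = {'a': 22, 'b': 8}
After line 2 (d['c'] = 22 + 8): d = {'a': 22, 'b': 8, 'c': 30}
After line 3: d = {'a': 94, 'b': 8, 'c': 30}

{'a': 94, 'b': 8, 'c': 30}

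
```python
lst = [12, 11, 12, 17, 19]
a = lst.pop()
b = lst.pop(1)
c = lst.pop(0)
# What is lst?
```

After line 1: lst = [12, 11, 12, 17, 19]
After line 2 (pop() -> a = 19): lst = [12, 11, 12, 17]
After line 3 (pop(1) -> b = 11): lst = [12, 12, 17]
After line 4 (pop(0) -> c = 12): lst = [12, 17]

[12, 17]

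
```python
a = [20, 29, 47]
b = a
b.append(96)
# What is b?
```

After line 1: a = [20, 29, 47]
After line 2 (b = a is an alias, same object): a = [20, 29, 47], b = [20, 29, 47]
After line 3 (b.append mutates the shared list): a = [20, 29, 47, 96], b = [20, 29, 47, 96]

[20, 29, 47, 96]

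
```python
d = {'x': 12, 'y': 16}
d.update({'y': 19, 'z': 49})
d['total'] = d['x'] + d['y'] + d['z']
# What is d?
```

After line 1: d = {'x': 12, 'y': 16}
After line 2 (y overwritten, z added): d = {'x': 12, 'y': 19, 'z': 49}
After line 3 (total = 12 + 19 + 49 = 80): d = {'x': 12, 'y': 19, 'z': 49, 'total': 80}

{'x': 12, 'y': 19, 'z': 49, 'total': 80}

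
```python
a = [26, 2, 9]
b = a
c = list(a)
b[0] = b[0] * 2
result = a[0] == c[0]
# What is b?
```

After line 1: a = [26, 2, 9]
After line 2 (b = a, alias): a = [26, 2, 9], b = [26, 2, 9]
After line 3 (c = list(a) is a copy, new object): c = [26, 2, 9]
After line 4 (b[0] = 26 * 2 = 52; mutates shared a/b): a = b = [52, 2, 9], c = [26, 2, 9]
After line 5 (a[0] = 52, c[0] = 26; result = False)

[52, 2, 9]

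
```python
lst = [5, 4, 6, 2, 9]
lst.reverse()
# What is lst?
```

[9, 2, 6, 4, 5]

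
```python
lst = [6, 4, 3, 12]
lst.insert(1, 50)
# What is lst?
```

[6, 50, 4, 3, 12]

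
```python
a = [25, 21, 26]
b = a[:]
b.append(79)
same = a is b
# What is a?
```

After line 1: a = [25, 21, 26]
After line 2 (b = a[:] is a shallow copy, new object): a = [25, 21, 26], b = [25, 21, 26]
After line 3 (append only mutates b): a = [25, 21, 26], b = [25, 21, 26, 79]
After line 4 (same = a is b; different objects -> False): same = False

[25, 21, 26]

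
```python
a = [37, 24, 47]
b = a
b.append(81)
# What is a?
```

After line 1: a = [37, 24, 47]
After line 2 (b = a is an alias, same object): a = [37, 24, 47], b = [37, 24, 47]
After line 3 (b.append mutates the shared list): a = [37, 24, 47, 81], b = [37, 24, 47, 81]

[37, 24, 47, 81]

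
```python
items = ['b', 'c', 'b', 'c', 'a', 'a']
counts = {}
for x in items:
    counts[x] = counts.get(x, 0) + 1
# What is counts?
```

Initial: counts = {}, items = ['b', 'c', 'b', 'c', 'a', 'a']
See 'b': counts = {'b': 1}
See 'c': counts = {'b': 1, 'c': 1}
See 'b': counts = {'b': 2, 'c': 1}
See 'c': counts = {'b': 2, 'c': 2}
See 'a': counts = {'b': 2, 'c': 2, 'a': 1}
See 'a': counts = {'b': 2, 'c': 2, 'a': 2}

{'b': 2, 'c': 2, 'a': 2}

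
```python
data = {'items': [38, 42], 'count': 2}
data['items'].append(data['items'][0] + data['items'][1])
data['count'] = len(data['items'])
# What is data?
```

After line 1: data = {'items': [38, 42], 'count': 2}
After line 2 (append 38 + 42 = 80): data = {'items': [38, 42, 80], 'count': 2}
After line 3 (count = len(items) = 3): data = {'items': [38, 42, 80], 'count': 3}

{'items': [38, 42, 80], 'count': 3}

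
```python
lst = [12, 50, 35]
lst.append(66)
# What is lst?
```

[12, 50, 35, 66]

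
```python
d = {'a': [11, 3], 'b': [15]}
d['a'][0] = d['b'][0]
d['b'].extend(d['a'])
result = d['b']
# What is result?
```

After line 1: d = {'a': [11, 3], 'b': [15]}
After line 2 (a[0] = b[0] = 15): d = {'a': [15, 3], 'b': [15]}
After line 3 (b.extend(a) appends [15, 3]): d = {'a': [15, 3], 'b': [15, 15, 3]}
After line 4: result = d['b'] = [15, 15, 3]

[15, 15, 3]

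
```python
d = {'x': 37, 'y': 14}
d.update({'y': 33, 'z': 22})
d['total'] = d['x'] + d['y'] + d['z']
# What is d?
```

After line 1: d = {'x': 37, 'y': 14}
After line 2 (y overwritten, z added): d = {'x': 37, 'y': 33, 'z': 22}
After line 3 (total = 37 + 33 + 22 = 92): d = {'x': 37, 'y': 33, 'z': 22, 'total': 92}

{'x': 37, 'y': 33, 'z': 22, 'total': 92}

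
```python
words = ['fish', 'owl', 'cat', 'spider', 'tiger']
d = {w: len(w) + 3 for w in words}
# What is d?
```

{'fish': 7, 'owl': 6, 'cat': 6, 'spider': 9, 'tiger': 8}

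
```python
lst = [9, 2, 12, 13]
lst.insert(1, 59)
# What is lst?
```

[9, 59, 2, 12, 13]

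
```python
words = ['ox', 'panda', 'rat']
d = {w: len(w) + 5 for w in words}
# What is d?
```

{'ox': 7, 'panda': 10, 'rat': 8}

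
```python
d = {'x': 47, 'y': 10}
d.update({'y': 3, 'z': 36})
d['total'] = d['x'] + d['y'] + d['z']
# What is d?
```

After line 1: d = {'x': 47, 'y': 10}
After line 2 (y overwritten, z added): d = {'x': 47, 'y': 3, 'z': 36}
After line 3 (total = 47 + 3 + 36 = 86): d = {'x': 47, 'y': 3, 'z': 36, 'total': 86}

{'x': 47, 'y': 3, 'z': 36, 'total': 86}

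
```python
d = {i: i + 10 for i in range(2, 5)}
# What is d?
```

{2: 12, 3: 13, 4: 14}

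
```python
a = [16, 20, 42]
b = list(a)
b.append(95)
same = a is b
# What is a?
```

After line 1: a = [16, 20, 42]
After line 2 (b = list(a) is a shallow copy, new object): a = [16, 20, 42], b = [16, 20, 42]
After line 3 (append only mutates b): a = [16, 20, 42], b = [16, 20, 42, 95]
After line 4 (same = a is b; different objects -> False): same = False

[16, 20, 42]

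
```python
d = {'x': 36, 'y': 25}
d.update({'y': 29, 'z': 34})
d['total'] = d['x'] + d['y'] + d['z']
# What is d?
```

After line 1: d = {'x': 36, 'y': 25}
After line 2 (y overwritten, z added): d = {'x': 36, 'y': 29, 'z': 34}
After line 3 (total = 36 + 29 + 34 = 99): d = {'x': 36, 'y': 29, 'z': 34, 'total': 99}

{'x': 36, 'y': 29, 'z': 34, 'total': 99}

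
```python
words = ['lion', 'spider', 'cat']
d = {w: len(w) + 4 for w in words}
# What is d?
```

{'lion': 8, 'spider': 10, 'cat': 7}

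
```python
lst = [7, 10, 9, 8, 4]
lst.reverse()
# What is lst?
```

[4, 8, 9, 10, 7]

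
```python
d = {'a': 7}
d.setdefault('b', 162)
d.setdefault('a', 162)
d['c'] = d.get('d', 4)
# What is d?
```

After line 1: d = {'a': 7}
After line 2 (setdefault adds 'b'=162): d = {'a': 7, 'b': 162}
After line 3 (setdefault 'a' no-op, already exists): d = {'a': 7, 'b': 162}
After line 4 (get('d', 4) returns default since 'd' not in d): d = {'a': 7, 'b': 162, 'c': 4}

{'a': 7, 'b': 162, 'c': 4}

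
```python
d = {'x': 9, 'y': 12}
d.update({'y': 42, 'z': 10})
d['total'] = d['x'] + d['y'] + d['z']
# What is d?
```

After line 1: d = {'x': 9, 'y': 12}
After line 2 (y overwritten, z added): d = {'x': 9, 'y': 42, 'z': 10}
After line 3 (total = 9 + 42 + 10 = 61): d = {'x': 9, 'y': 42, 'z': 10, 'total': 61}

{'x': 9, 'y': 42, 'z': 10, 'total': 61}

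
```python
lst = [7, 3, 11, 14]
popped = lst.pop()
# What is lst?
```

[7, 3, 11]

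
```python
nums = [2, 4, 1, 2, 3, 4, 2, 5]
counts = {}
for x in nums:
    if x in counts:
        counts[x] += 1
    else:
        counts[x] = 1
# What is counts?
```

Initial: counts = {}, nums = [2, 4, 1, 2, 3, 4, 2, 5]
See 2: counts = {2: 1}
See 4: counts = {2: 1, 4: 1}
See 1: counts = {2: 1, 4: 1, 1: 1}
See 2: counts = {2: 2, 4: 1, 1: 1}
See 3: counts = {2: 2, 4: 1, 1: 1, 3: 1}
See 4: counts = {2: 2, 4: 2, 1: 1, 3: 1}
See 2: counts = {2: 3, 4: 2, 1: 1, 3: 1}
See 5: counts = {2: 3, 4: 2, 1: 1, 3: 1, 5: 1}

{2: 3, 4: 2, 1: 1, 3: 1, 5: 1}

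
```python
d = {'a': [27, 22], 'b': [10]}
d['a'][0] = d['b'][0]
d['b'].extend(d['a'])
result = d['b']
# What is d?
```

After line 1: d = {'a': [27, 22], 'b': [10]}
After line 2 (a[0] = b[0] = 10): d = {'a': [10, 22], 'b': [10]}
After line 3 (b.extend(a) appends [10, 22]): d = {'a': [10, 22], 'b': [10, 10, 22]}
After line 4: result = d['b'] = [10, 10, 22]

{'a': [10, 22], 'b': [10, 10, 22]}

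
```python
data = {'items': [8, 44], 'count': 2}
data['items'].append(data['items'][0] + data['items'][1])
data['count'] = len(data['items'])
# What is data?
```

After line 1: data = {'items': [8, 44], 'count': 2}
After line 2 (append 8 + 44 = 52): data = {'items': [8, 44, 52], 'count': 2}
After line 3 (count = len(items) = 3): data = {'items': [8, 44, 52], 'count': 3}

{'items': [8, 44, 52], 'count': 3}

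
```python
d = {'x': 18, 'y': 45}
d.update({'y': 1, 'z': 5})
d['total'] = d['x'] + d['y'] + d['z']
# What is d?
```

After line 1: d = {'x': 18, 'y': 45}
After line 2 (y overwritten, z added): d = {'x': 18, 'y': 1, 'z': 5}
After line 3 (total = 18 + 1 + 5 = 24): d = {'x': 18, 'y': 1, 'z': 5, 'total': 24}

{'x': 18, 'y': 1, 'z': 5, 'total': 24}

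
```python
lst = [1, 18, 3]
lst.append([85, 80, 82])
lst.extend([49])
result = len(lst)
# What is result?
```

After line 1: lst = [1, 18, 3]
After line 2 (append adds [85, 80, 82] as single element): lst = [1, 18, 3, [85, 80, 82]]
After line 3 (extend unpacks [49], adds 49): lst = [1, 18, 3, [85, 80, 82], 49]
After line 4: result = len(lst) = 5

5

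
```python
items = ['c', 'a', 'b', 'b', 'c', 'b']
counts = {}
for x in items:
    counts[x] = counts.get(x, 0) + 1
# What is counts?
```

Initial: counts = {}, items = ['c', 'a', 'b', 'b', 'c', 'b']
See 'c': counts = {'c': 1}
See 'a': counts = {'c': 1, 'a': 1}
See 'b': counts = {'c': 1, 'a': 1, 'b': 1}
See 'b': counts = {'c': 1, 'a': 1, 'b': 2}
See 'c': counts = {'c': 2, 'a': 1, 'b': 2}
See 'b': counts = {'c': 2, 'a': 1, 'b': 3}

{'c': 2, 'a': 1, 'b': 3}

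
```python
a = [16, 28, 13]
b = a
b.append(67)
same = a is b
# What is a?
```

After line 1: a = [16, 28, 13]
After line 2 (b = a is an alias, same object): a = [16, 28, 13], b = [16, 28, 13]
After line 3 (b.append mutates the shared list): a = [16, 28, 13, 67], b = [16, 28, 13, 67]
After line 4 (same = a is b; same object -> True): same = True

[16, 28, 13, 67]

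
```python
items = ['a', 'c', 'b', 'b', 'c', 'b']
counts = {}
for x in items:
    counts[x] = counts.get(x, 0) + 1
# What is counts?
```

Initial: counts = {}, items = ['a', 'c', 'b', 'b', 'c', 'b']
See 'a': counts = {'a': 1}
See 'c': counts = {'a': 1, 'c': 1}
See 'b': counts = {'a': 1, 'c': 1, 'b': 1}
See 'b': counts = {'a': 1, 'c': 1, 'b': 2}
See 'c': counts = {'a': 1, 'c': 2, 'b': 2}
See 'b': counts = {'a': 1, 'c': 2, 'b': 3}

{'a': 1, 'c': 2, 'b': 3}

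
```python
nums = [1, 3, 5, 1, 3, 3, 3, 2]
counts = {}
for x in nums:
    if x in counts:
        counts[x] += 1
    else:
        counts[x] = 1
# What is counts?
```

Initial: counts = {}, nums = [1, 3, 5, 1, 3, 3, 3, 2]
See 1: counts = {1: 1}
See 3: counts = {1: 1, 3: 1}
See 5: counts = {1: 1, 3: 1, 5: 1}
See 1: counts = {1: 2, 3: 1, 5: 1}
See 3: counts = {1: 2, 3: 2, 5: 1}
See 3: counts = {1: 2, 3: 3, 5: 1}
See 3: counts = {1: 2, 3: 4, 5: 1}
See 2: counts = {1: 2, 3: 4, 5: 1, 2: 1}

{1: 2, 3: 4, 5: 1, 2: 1}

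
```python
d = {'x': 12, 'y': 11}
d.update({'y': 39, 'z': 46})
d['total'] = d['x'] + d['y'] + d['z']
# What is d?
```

After line 1: d = {'x': 12, 'y': 11}
After line 2 (y overwritten, z added): d = {'x': 12, 'y': 39, 'z': 46}
After line 3 (total = 12 + 39 + 46 = 97): d = {'x': 12, 'y': 39, 'z': 46, 'total': 97}

{'x': 12, 'y': 39, 'z': 46, 'total': 97}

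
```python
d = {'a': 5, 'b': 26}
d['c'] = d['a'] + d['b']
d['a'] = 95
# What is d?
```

After line 1: d = {'a': 5, 'b': 26}
After line 2 (d['c'] = 5 + 26): d = {'a': 5, 'b': 26, 'c': 31}
After line 3: d = {'a': 95, 'b': 26, 'c': 31}

{'a': 95, 'b': 26, 'c': 31}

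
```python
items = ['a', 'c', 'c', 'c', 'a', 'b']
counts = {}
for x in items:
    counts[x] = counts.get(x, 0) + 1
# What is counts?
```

Initial: counts = {}, items = ['a', 'c', 'c', 'c', 'a', 'b']
See 'a': counts = {'a': 1}
See 'c': counts = {'a': 1, 'c': 1}
See 'c': counts = {'a': 1, 'c': 2}
See 'c': counts = {'a': 1, 'c': 3}
See 'a': counts = {'a': 2, 'c': 3}
See 'b': counts = {'a': 2, 'c': 3, 'b': 1}

{'a': 2, 'c': 3, 'b': 1}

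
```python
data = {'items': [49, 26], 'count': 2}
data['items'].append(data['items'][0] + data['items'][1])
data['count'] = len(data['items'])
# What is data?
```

After line 1: data = {'items': [49, 26], 'count': 2}
After line 2 (append 49 + 26 = 75): data = {'items': [49, 26, 75], 'count': 2}
After line 3 (count = len(items) = 3): data = {'items': [49, 26, 75], 'count': 3}

{'items': [49, 26, 75], 'count': 3}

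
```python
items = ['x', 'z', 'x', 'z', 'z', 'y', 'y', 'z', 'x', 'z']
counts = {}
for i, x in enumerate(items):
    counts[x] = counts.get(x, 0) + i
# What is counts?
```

Initial: counts = {}, items = ['x', 'z', 'x', 'z', 'z', 'y', 'y', 'z', 'x', 'z']
i=0, x='x': counts = {'x': 0}
i=1, x='z': counts = {'x': 0, 'z': 1}
i=2, x='x': counts = {'x': 2, 'z': 1}
i=3, x='z': counts = {'x': 2, 'z': 4}
i=4, x='z': counts = {'x': 2, 'z': 8}
i=5, x='y': counts = {'x': 2, 'z': 8, 'y': 5}
i=6, x='y': counts = {'x': 2, 'z': 8, 'y': 11}
i=7, x='z': counts = {'x': 2, 'z': 15, 'y': 11}
i=8, x='x': counts = {'x': 10, 'z': 15, 'y': 11}
i=9, x='z': counts = {'x': 10, 'z': 24, 'y': 11}

{'x': 10, 'z': 24, 'y': 11}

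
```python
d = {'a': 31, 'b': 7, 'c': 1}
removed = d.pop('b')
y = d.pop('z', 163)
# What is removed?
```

After line 1: d = {'a': 31, 'b': 7, 'c': 1}
After line 2 (pop 'b' returns 7): d = {'a': 31, 'c': 1}, removed = 7
After line 3 (pop 'z' missing, returns default 163): d = {'a': 31, 'c': 1}, y = 163

7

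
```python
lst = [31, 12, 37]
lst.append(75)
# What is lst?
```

[31, 12, 37, 75]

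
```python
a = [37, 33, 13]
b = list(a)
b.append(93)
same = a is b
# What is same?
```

After line 1: a = [37, 33, 13]
After line 2 (b = list(a) is a shallow copy, new object): a = [37, 33, 13], b = [37, 33, 13]
After line 3 (append only mutates b): a = [37, 33, 13], b = [37, 33, 13, 93]
After line 4 (same = a is b; different objects -> False): same = False

False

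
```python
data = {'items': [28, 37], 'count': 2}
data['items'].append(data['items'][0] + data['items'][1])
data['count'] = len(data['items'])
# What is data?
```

After line 1: data = {'items': [28, 37], 'count': 2}
After line 2 (append 28 + 37 = 65): data = {'items': [28, 37, 65], 'count': 2}
After line 3 (count = len(items) = 3): data = {'items': [28, 37, 65], 'count': 3}

{'items': [28, 37, 65], 'count': 3}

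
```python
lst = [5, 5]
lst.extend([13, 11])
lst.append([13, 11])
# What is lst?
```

After line 1: lst = [5, 5]
After line 2 (extend unpacks [13, 11]): lst = [5, 5, 13, 11]
After line 3 (append adds [13, 11] as single element): lst = [5, 5, 13, 11, [13, 11]]

[5, 5, 13, 11, [13, 11]]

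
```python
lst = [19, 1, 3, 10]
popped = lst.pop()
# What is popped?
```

10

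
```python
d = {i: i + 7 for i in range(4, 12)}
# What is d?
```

{4: 11, 5: 12, 6: 13, 7: 14, 8: 15, 9: 16, 10: 17, 11: 18}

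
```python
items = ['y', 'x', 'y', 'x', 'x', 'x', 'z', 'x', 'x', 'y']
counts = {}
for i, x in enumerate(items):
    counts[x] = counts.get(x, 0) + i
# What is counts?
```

Initial: counts = {}, items = ['y', 'x', 'y', 'x', 'x', 'x', 'z', 'x', 'x', 'y']
i=0, x='y': counts = {'y': 0}
i=1, x='x': counts = {'y': 0, 'x': 1}
i=2, x='y': counts = {'y': 2, 'x': 1}
i=3, x='x': counts = {'y': 2, 'x': 4}
i=4, x='x': counts = {'y': 2, 'x': 8}
i=5, x='x': counts = {'y': 2, 'x': 13}
i=6, x='z': counts = {'y': 2, 'x': 13, 'z': 6}
i=7, x='x': counts = {'y': 2, 'x': 20, 'z': 6}
i=8, x='x': counts = {'y': 2, 'x': 28, 'z': 6}
i=9, x='y': counts = {'y': 11, 'x': 28, 'z': 6}

{'y': 11, 'x': 28, 'z': 6}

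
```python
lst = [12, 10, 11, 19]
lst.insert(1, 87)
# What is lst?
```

[12, 87, 10, 11, 19]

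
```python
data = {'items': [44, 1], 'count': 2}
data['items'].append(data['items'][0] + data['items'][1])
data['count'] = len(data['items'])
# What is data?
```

After line 1: data = {'items': [44, 1], 'count': 2}
After line 2 (append 44 + 1 = 45): data = {'items': [44, 1, 45], 'count': 2}
After line 3 (count = len(items) = 3): data = {'items': [44, 1, 45], 'count': 3}

{'items': [44, 1, 45], 'count': 3}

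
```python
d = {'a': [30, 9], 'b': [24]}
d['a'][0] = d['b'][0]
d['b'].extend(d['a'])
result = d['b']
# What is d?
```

After line 1: d = {'a': [30, 9], 'b': [24]}
After line 2 (a[0] = b[0] = 24): d = {'a': [24, 9], 'b': [24]}
After line 3 (b.extend(a) appends [24, 9]): d = {'a': [24, 9], 'b': [24, 24, 9]}
After line 4: result = d['b'] = [24, 24, 9]

{'a': [24, 9], 'b': [24, 24, 9]}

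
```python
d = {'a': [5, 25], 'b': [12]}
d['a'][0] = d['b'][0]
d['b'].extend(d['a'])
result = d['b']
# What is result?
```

After line 1: d = {'a': [5, 25], 'b': [12]}
After line 2 (a[0] = b[0] = 12): d = {'a': [12, 25], 'b': [12]}
After line 3 (b.extend(a) appends [12, 25]): d = {'a': [12, 25], 'b': [12, 12, 25]}
After line 4: result = d['b'] = [12, 12, 25]

[12, 12, 25]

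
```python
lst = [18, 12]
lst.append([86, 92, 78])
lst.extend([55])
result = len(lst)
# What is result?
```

After line 1: lst = [18, 12]
After line 2 (append adds [86, 92, 78] as single element): lst = [18, 12, [86, 92, 78]]
After line 3 (extend unpacks [55], adds 55): lst = [18, 12, [86, 92, 78], 55]
After line 4: result = len(lst) = 4

4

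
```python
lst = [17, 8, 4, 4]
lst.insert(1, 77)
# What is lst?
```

[17, 77, 8, 4, 4]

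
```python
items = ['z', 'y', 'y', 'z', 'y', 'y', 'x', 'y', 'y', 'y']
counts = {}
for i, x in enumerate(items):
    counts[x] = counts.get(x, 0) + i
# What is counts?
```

Initial: counts = {}, items = ['z', 'y', 'y', 'z', 'y', 'y', 'x', 'y', 'y', 'y']
i=0, x='z': counts = {'z': 0}
i=1, x='y': counts = {'z': 0, 'y': 1}
i=2, x='y': counts = {'z': 0, 'y': 3}
i=3, x='z': counts = {'z': 3, 'y': 3}
i=4, x='y': counts = {'z': 3, 'y': 7}
i=5, x='y': counts = {'z': 3, 'y': 12}
i=6, x='x': counts = {'z': 3, 'y': 12, 'x': 6}
i=7, x='y': counts = {'z': 3, 'y': 19, 'x': 6}
i=8, x='y': counts = {'z': 3, 'y': 27, 'x': 6}
i=9, x='y': counts = {'z': 3, 'y': 36, 'x': 6}

{'z': 3, 'y': 36, 'x': 6}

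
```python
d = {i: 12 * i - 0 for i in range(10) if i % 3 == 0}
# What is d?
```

{0: 0, 3: 36, 6: 72, 9: 108}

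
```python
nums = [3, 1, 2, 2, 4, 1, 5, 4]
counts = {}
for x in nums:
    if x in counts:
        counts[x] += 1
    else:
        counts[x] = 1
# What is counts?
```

Initial: counts = {}, nums = [3, 1, 2, 2, 4, 1, 5, 4]
See 3: counts = {3: 1}
See 1: counts = {3: 1, 1: 1}
See 2: counts = {3: 1, 1: 1, 2: 1}
See 2: counts = {3: 1, 1: 1, 2: 2}
See 4: counts = {3: 1, 1: 1, 2: 2, 4: 1}
See 1: counts = {3: 1, 1: 2, 2: 2, 4: 1}
See 5: counts = {3: 1, 1: 2, 2: 2, 4: 1, 5: 1}
See 4: counts = {3: 1, 1: 2, 2: 2, 4: 2, 5: 1}

{3: 1, 1: 2, 2: 2, 4: 2, 5: 1}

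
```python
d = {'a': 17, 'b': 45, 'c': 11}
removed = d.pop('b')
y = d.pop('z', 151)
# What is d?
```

After line 1: d = {'a': 17, 'b': 45, 'c': 11}
After line 2 (pop 'b' returns 45): d = {'a': 17, 'c': 11}, removed = 45
After line 3 (pop 'z' missing, returns default 151): d = {'a': 17, 'c': 11}, y = 151

{'a': 17, 'c': 11}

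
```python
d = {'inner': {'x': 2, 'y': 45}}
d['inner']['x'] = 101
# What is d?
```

After line 1: d = {'inner': {'x': 2, 'y': 45}}
After line 2 (inner x overwritten): d = {'inner': {'x': 101, 'y': 45}}

{'inner': {'x': 101, 'y': 45}}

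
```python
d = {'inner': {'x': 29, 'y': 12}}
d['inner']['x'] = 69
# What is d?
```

After line 1: d = {'inner': {'x': 29, 'y': 12}}
After line 2 (inner x overwritten): d = {'inner': {'x': 69, 'y': 12}}

{'inner': {'x': 69, 'y': 12}}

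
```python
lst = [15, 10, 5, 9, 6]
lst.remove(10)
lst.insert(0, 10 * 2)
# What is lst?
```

After line 1: lst = [15, 10, 5, 9, 6]
After line 2 (remove first 10): lst = [15, 5, 9, 6]
After line 3 (insert 20 at index 0): lst = [20, 15, 5, 9, 6]

[20, 15, 5, 9, 6]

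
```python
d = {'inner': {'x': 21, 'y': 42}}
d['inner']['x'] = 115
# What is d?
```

After line 1: d = {'inner': {'x': 21, 'y': 42}}
After line 2 (inner x overwritten): d = {'inner': {'x': 115, 'y': 42}}

{'inner': {'x': 115, 'y': 42}}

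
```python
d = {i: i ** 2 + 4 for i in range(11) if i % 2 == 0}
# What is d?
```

{0: 4, 2: 8, 4: 20, 6: 40, 8: 68, 10: 104}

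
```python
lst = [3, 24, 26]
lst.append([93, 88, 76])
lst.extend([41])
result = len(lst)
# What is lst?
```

After line 1: lst = [3, 24, 26]
After line 2 (append adds [93, 88, 76] as single element): lst = [3, 24, 26, [93, 88, 76]]
After line 3 (extend unpacks [41], adds 41): lst = [3, 24, 26, [93, 88, 76], 41]
After line 4: result = len(lst) = 5

[3, 24, 26, [93, 88, 76], 41]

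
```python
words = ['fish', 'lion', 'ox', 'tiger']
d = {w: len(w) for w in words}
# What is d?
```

{'fish': 4, 'lion': 4, 'ox': 2, 'tiger': 5}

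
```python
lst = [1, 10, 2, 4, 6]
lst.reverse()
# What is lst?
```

[6, 4, 2, 10, 1]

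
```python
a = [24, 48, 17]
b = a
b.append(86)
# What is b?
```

After line 1: a = [24, 48, 17]
After line 2 (b = a is an alias, same object): a = [24, 48, 17], b = [24, 48, 17]
After line 3 (b.append mutates the shared list): a = [24, 48, 17, 86], b = [24, 48, 17, 86]

[24, 48, 17, 86]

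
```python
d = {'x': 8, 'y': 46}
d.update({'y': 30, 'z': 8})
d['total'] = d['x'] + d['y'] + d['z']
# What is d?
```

After line 1: d = {'x': 8, 'y': 46}
After line 2 (y overwritten, z added): d = {'x': 8, 'y': 30, 'z': 8}
After line 3 (total = 8 + 30 + 8 = 46): d = {'x': 8, 'y': 30, 'z': 8, 'total': 46}

{'x': 8, 'y': 30, 'z': 8, 'total': 46}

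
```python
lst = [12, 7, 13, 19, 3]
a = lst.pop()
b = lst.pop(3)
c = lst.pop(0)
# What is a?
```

After line 1: lst = [12, 7, 13, 19, 3]
After line 2 (pop() -> a = 3): lst = [12, 7, 13, 19]
After line 3 (pop(3) -> b = 19): lst = [12, 7, 13]
After line 4 (pop(0) -> c = 12): lst = [7, 13]

3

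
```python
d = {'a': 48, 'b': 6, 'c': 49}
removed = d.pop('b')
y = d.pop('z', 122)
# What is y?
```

After line 1: d = {'a': 48, 'b': 6, 'c': 49}
After line 2 (pop 'b' returns 6): d = {'a': 48, 'c': 49}, removed = 6
After line 3 (pop 'z' missing, returns default 122): d = {'a': 48, 'c': 49}, y = 122

122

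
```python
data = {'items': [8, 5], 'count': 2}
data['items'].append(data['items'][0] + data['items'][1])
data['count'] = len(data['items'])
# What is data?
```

After line 1: data = {'items': [8, 5], 'count': 2}
After line 2 (append 8 + 5 = 13): data = {'items': [8, 5, 13], 'count': 2}
After line 3 (count = len(items) = 3): data = {'items': [8, 5, 13], 'count': 3}

{'items': [8, 5, 13], 'count': 3}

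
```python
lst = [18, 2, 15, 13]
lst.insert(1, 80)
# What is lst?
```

[18, 80, 2, 15, 13]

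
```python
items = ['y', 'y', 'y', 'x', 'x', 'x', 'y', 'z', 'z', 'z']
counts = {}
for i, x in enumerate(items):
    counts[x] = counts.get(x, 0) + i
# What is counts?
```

Initial: counts = {}, items = ['y', 'y', 'y', 'x', 'x', 'x', 'y', 'z', 'z', 'z']
i=0, x='y': counts = {'y': 0}
i=1, x='y': counts = {'y': 1}
i=2, x='y': counts = {'y': 3}
i=3, x='x': counts = {'y': 3, 'x': 3}
i=4, x='x': counts = {'y': 3, 'x': 7}
i=5, x='x': counts = {'y': 3, 'x': 12}
i=6, x='y': counts = {'y': 9, 'x': 12}
i=7, x='z': counts = {'y': 9, 'x': 12, 'z': 7}
i=8, x='z': counts = {'y': 9, 'x': 12, 'z': 15}
i=9, x='z': counts = {'y': 9, 'x': 12, 'z': 24}

{'y': 9, 'x': 12, 'z': 24}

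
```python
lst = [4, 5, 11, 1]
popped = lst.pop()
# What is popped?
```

1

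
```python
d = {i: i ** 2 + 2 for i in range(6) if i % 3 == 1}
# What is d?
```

{1: 3, 4: 18}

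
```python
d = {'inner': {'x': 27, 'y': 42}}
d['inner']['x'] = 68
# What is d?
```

After line 1: d = {'inner': {'x': 27, 'y': 42}}
After line 2 (inner x overwritten): d = {'inner': {'x': 68, 'y': 42}}

{'inner': {'x': 68, 'y': 42}}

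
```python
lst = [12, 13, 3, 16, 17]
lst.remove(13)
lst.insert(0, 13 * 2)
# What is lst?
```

After line 1: lst = [12, 13, 3, 16, 17]
After line 2 (remove first 13): lst = [12, 3, 16, 17]
After line 3 (insert 26 at index 0): lst = [26, 12, 3, 16, 17]

[26, 12, 3, 16, 17]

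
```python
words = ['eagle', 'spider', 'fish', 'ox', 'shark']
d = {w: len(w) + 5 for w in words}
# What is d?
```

{'eagle': 10, 'spider': 11, 'fish': 9, 'ox': 7, 'shark': 10}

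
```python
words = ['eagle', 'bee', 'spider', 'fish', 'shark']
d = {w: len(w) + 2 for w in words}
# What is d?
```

{'eagle': 7, 'bee': 5, 'spider': 8, 'fish': 6, 'shark': 7}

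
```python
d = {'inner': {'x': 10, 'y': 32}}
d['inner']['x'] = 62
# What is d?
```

After line 1: d = {'inner': {'x': 10, 'y': 32}}
After line 2 (inner x overwritten): d = {'inner': {'x': 62, 'y': 32}}

{'inner': {'x': 62, 'y': 32}}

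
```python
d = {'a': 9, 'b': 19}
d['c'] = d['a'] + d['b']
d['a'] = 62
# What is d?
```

After line 1: d = {'a': 9, 'b': 19}
After line 2 (d['c'] = 9 + 19): d = {'a': 9, 'b': 19, 'c': 28}
After line 3: d = {'a': 62, 'b': 19, 'c': 28}

{'a': 62, 'b': 19, 'c': 28}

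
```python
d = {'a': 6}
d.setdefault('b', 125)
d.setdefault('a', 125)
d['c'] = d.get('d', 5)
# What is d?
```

After line 1: d = {'a': 6}
After line 2 (setdefault adds 'b'=125): d = {'a': 6, 'b': 125}
After line 3 (setdefault 'a' no-op, already exists): d = {'a': 6, 'b': 125}
After line 4 (get('d', 5) returns default since 'd' not in d): d = {'a': 6, 'b': 125, 'c': 5}

{'a': 6, 'b': 125, 'c': 5}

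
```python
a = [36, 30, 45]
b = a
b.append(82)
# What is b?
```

After line 1: a = [36, 30, 45]
After line 2 (b = a is an alias, same object): a = [36, 30, 45], b = [36, 30, 45]
After line 3 (b.append mutates the shared list): a = [36, 30, 45, 82], b = [36, 30, 45, 82]

[36, 30, 45, 82]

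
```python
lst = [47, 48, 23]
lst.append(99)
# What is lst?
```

[47, 48, 23, 99]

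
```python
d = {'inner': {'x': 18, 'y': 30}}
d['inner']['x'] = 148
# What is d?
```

After line 1: d = {'inner': {'x': 18, 'y': 30}}
After line 2 (inner x overwritten): d = {'inner': {'x': 148, 'y': 30}}

{'inner': {'x': 148, 'y': 30}}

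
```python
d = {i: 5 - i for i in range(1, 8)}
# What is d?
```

{1: 4, 2: 3, 3: 2, 4: 1, 5: 0, 6: -1, 7: -2}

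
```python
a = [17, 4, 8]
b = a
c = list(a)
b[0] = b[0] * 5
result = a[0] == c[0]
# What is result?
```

After line 1: a = [17, 4, 8]
After line 2 (b = a, alias): a = [17, 4, 8], b = [17, 4, 8]
After line 3 (c = list(a) is a copy, new object): c = [17, 4, 8]
After line 4 (b[0] = 17 * 5 = 85; mutates shared a/b): a = b = [85, 4, 8], c = [17, 4, 8]
After line 5 (a[0] = 85, c[0] = 17; result = False)

False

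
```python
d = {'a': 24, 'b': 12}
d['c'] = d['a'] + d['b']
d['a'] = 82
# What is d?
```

After line 1: d = {'a': 24, 'b': 12}
After line 2 (d['c'] = 24 + 12): d = {'a': 24, 'b': 12, 'c': 36}
After line 3: d = {'a': 82, 'b': 12, 'c': 36}

{'a': 82, 'b': 12, 'c': 36}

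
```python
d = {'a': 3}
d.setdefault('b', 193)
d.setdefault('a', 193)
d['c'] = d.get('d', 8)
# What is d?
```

After line 1: d = {'a': 3}
After line 2 (setdefault adds 'b'=193): d = {'a': 3, 'b': 193}
After line 3 (setdefault 'a' no-op, already exists): d = {'a': 3, 'b': 193}
After line 4 (get('d', 8) returns default since 'd' not in d): d = {'a': 3, 'b': 193, 'c': 8}

{'a': 3, 'b': 193, 'c': 8}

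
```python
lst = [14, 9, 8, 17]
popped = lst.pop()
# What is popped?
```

17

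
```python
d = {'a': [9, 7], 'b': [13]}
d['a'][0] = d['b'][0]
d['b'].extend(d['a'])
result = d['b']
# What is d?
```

After line 1: d = {'a': [9, 7], 'b': [13]}
After line 2 (a[0] = b[0] = 13): d = {'a': [13, 7], 'b': [13]}
After line 3 (b.extend(a) appends [13, 7]): d = {'a': [13, 7], 'b': [13, 13, 7]}
After line 4: result = d['b'] = [13, 13, 7]

{'a': [13, 7], 'b': [13, 13, 7]}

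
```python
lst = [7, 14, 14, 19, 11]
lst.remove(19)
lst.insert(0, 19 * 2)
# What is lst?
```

After line 1: lst = [7, 14, 14, 19, 11]
After line 2 (remove first 19): lst = [7, 14, 14, 11]
After line 3 (insert 38 at index 0): lst = [38, 7, 14, 14, 11]

[38, 7, 14, 14, 11]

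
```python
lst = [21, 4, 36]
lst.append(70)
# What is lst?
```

[21, 4, 36, 70]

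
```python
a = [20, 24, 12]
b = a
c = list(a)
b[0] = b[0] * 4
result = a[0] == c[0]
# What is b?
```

After line 1: a = [20, 24, 12]
After line 2 (b = a, alias): a = [20, 24, 12], b = [20, 24, 12]
After line 3 (c = list(a) is a copy, new object): c = [20, 24, 12]
After line 4 (b[0] = 20 * 4 = 80; mutates shared a/b): a = b = [80, 24, 12], c = [20, 24, 12]
After line 5 (a[0] = 80, c[0] = 20; result = False)

[80, 24, 12]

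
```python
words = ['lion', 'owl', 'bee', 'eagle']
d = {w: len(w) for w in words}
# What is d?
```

{'lion': 4, 'owl': 3, 'bee': 3, 'eagle': 5}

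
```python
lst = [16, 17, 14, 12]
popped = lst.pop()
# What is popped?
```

12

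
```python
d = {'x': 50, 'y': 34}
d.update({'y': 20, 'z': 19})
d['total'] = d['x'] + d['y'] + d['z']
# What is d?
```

After line 1: d = {'x': 50, 'y': 34}
After line 2 (y overwritten, z added): d = {'x': 50, 'y': 20, 'z': 19}
After line 3 (total = 50 + 20 + 19 = 89): d = {'x': 50, 'y': 20, 'z': 19, 'total': 89}

{'x': 50, 'y': 20, 'z': 19, 'total': 89}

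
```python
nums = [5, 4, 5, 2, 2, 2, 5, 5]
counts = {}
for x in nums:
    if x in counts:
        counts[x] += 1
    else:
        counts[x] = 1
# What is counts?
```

Initial: counts = {}, nums = [5, 4, 5, 2, 2, 2, 5, 5]
See 5: counts = {5: 1}
See 4: counts = {5: 1, 4: 1}
See 5: counts = {5: 2, 4: 1}
See 2: counts = {5: 2, 4: 1, 2: 1}
See 2: counts = {5: 2, 4: 1, 2: 2}
See 2: counts = {5: 2, 4: 1, 2: 3}
See 5: counts = {5: 3, 4: 1, 2: 3}
See 5: counts = {5: 4, 4: 1, 2: 3}

{5: 4, 4: 1, 2: 3}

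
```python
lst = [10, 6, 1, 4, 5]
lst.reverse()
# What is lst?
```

[5, 4, 1, 6, 10]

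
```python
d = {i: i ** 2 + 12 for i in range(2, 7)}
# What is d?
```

{2: 16, 3: 21, 4: 28, 5: 37, 6: 48}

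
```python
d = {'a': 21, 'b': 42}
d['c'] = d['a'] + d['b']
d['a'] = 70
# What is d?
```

After line 1: d = {'a': 21, 'b': 42}
After line 2 (d['c'] = 21 + 42): d = {'a': 21, 'b': 42, 'c': 63}
After line 3: d = {'a': 70, 'b': 42, 'c': 63}

{'a': 70, 'b': 42, 'c': 63}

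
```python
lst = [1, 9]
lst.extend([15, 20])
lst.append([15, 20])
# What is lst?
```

After line 1: lst = [1, 9]
After line 2 (extend unpacks [15, 20]): lst = [1, 9, 15, 20]
After line 3 (append adds [15, 20] as single element): lst = [1, 9, 15, 20, [15, 20]]

[1, 9, 15, 20, [15, 20]]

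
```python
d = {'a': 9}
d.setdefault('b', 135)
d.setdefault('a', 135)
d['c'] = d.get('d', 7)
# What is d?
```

After line 1: d = {'a': 9}
After line 2 (setdefault adds 'b'=135): d = {'a': 9, 'b': 135}
After line 3 (setdefault 'a' no-op, already exists): d = {'a': 9, 'b': 135}
After line 4 (get('d', 7) returns default since 'd' not in d): d = {'a': 9, 'b': 135, 'c': 7}

{'a': 9, 'b': 135, 'c': 7}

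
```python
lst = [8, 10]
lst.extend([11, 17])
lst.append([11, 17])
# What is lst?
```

After line 1: lst = [8, 10]
After line 2 (extend unpacks [11, 17]): lst = [8, 10, 11, 17]
After line 3 (append adds [11, 17] as single element): lst = [8, 10, 11, 17, [11, 17]]

[8, 10, 11, 17, [11, 17]]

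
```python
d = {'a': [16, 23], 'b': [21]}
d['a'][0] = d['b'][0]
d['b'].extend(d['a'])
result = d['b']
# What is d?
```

After line 1: d = {'a': [16, 23], 'b': [21]}
After line 2 (a[0] = b[0] = 21): d = {'a': [21, 23], 'b': [21]}
After line 3 (b.extend(a) appends [21, 23]): d = {'a': [21, 23], 'b': [21, 21, 23]}
After line 4: result = d['b'] = [21, 21, 23]

{'a': [21, 23], 'b': [21, 21, 23]}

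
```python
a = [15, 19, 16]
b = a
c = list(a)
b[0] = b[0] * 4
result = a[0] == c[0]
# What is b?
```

After line 1: a = [15, 19, 16]
After line 2 (b = a, alias): a = [15, 19, 16], b = [15, 19, 16]
After line 3 (c = list(a) is a copy, new object): c = [15, 19, 16]
After line 4 (b[0] = 15 * 4 = 60; mutates shared a/b): a = b = [60, 19, 16], c = [15, 19, 16]
After line 5 (a[0] = 60, c[0] = 15; result = False)

[60, 19, 16]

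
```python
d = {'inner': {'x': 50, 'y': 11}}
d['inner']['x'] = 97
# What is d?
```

After line 1: d = {'inner': {'x': 50, 'y': 11}}
After line 2 (inner x overwritten): d = {'inner': {'x': 97, 'y': 11}}

{'inner': {'x': 97, 'y': 11}}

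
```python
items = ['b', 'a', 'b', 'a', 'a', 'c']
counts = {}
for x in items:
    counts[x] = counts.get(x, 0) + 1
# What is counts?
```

Initial: counts = {}, items = ['b', 'a', 'b', 'a', 'a', 'c']
See 'b': counts = {'b': 1}
See 'a': counts = {'b': 1, 'a': 1}
See 'b': counts = {'b': 2, 'a': 1}
See 'a': counts = {'b': 2, 'a': 2}
See 'a': counts = {'b': 2, 'a': 3}
See 'c': counts = {'b': 2, 'a': 3, 'c': 1}

{'b': 2, 'a': 3, 'c': 1}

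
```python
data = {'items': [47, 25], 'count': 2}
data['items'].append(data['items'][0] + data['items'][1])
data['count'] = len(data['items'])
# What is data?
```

After line 1: data = {'items': [47, 25], 'count': 2}
After line 2 (append 47 + 25 = 72): data = {'items': [47, 25, 72], 'count': 2}
After line 3 (count = len(items) = 3): data = {'items': [47, 25, 72], 'count': 3}

{'items': [47, 25, 72], 'count': 3}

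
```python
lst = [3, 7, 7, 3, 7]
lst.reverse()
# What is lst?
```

[7, 3, 7, 7, 3]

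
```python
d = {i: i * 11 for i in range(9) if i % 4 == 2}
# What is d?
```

{2: 22, 6: 66}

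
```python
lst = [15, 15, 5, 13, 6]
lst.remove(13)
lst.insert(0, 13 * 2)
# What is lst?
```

After line 1: lst = [15, 15, 5, 13, 6]
After line 2 (remove first 13): lst = [15, 15, 5, 6]
After line 3 (insert 26 at index 0): lst = [26, 15, 15, 5, 6]

[26, 15, 15, 5, 6]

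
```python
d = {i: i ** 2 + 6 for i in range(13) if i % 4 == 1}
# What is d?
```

{1: 7, 5: 31, 9: 87}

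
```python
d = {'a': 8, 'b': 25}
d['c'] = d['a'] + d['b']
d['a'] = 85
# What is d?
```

After line 1: d = {'a': 8, 'b': 25}
After line 2 (d['c'] = 8 + 25): d = {'a': 8, 'b': 25, 'c': 33}
After line 3: d = {'a': 85, 'b': 25, 'c': 33}

{'a': 85, 'b': 25, 'c': 33}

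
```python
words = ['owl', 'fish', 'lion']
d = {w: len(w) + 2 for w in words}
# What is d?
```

{'owl': 5, 'fish': 6, 'lion': 6}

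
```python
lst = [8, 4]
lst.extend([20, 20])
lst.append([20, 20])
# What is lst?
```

After line 1: lst = [8, 4]
After line 2 (extend unpacks [20, 20]): lst = [8, 4, 20, 20]
After line 3 (append adds [20, 20] as single element): lst = [8, 4, 20, 20, [20, 20]]

[8, 4, 20, 20, [20, 20]]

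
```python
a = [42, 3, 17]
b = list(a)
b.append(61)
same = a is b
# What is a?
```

After line 1: a = [42, 3, 17]
After line 2 (b = list(a) is a shallow copy, new object): a = [42, 3, 17], b = [42, 3, 17]
After line 3 (append only mutates b): a = [42, 3, 17], b = [42, 3, 17, 61]
After line 4 (same = a is b; different objects -> False): same = False

[42, 3, 17]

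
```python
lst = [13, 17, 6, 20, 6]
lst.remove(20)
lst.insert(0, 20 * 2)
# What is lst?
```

After line 1: lst = [13, 17, 6, 20, 6]
After line 2 (remove first 20): lst = [13, 17, 6, 6]
After line 3 (insert 40 at index 0): lst = [40, 13, 17, 6, 6]

[40, 13, 17, 6, 6]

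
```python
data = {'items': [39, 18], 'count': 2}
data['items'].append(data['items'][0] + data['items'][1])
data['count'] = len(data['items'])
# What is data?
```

After line 1: data = {'items': [39, 18], 'count': 2}
After line 2 (append 39 + 18 = 57): data = {'items': [39, 18, 57], 'count': 2}
After line 3 (count = len(items) = 3): data = {'items': [39, 18, 57], 'count': 3}

{'items': [39, 18, 57], 'count': 3}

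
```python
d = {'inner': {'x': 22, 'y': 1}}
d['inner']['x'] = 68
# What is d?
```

After line 1: d = {'inner': {'x': 22, 'y': 1}}
After line 2 (inner x overwritten): d = {'inner': {'x': 68, 'y': 1}}

{'inner': {'x': 68, 'y': 1}}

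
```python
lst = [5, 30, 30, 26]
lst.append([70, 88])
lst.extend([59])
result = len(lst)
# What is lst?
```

After line 1: lst = [5, 30, 30, 26]
After line 2 (append adds [70, 88] as single element): lst = [5, 30, 30, 26, [70, 88]]
After line 3 (extend unpacks [59], adds 59): lst = [5, 30, 30, 26, [70, 88], 59]
After line 4: result = len(lst) = 6

[5, 30, 30, 26, [70, 88], 59]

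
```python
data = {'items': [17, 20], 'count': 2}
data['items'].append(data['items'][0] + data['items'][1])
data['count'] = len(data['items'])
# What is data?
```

After line 1: data = {'items': [17, 20], 'count': 2}
After line 2 (append 17 + 20 = 37): data = {'items': [17, 20, 37], 'count': 2}
After line 3 (count = len(items) = 3): data = {'items': [17, 20, 37], 'count': 3}

{'items': [17, 20, 37], 'count': 3}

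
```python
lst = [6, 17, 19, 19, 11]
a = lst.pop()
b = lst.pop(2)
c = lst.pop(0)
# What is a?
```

After line 1: lst = [6, 17, 19, 19, 11]
After line 2 (pop() -> a = 11): lst = [6, 17, 19, 19]
After line 3 (pop(2) -> b = 19): lst = [6, 17, 19]
After line 4 (pop(0) -> c = 6): lst = [17, 19]

11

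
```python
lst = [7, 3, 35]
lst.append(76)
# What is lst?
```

[7, 3, 35, 76]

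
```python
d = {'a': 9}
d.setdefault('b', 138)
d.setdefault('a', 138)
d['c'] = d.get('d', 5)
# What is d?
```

After line 1: d = {'a': 9}
After line 2 (setdefault adds 'b'=138): d = {'a': 9, 'b': 138}
After line 3 (setdefault 'a' no-op, already exists): d = {'a': 9, 'b': 138}
After line 4 (get('d', 5) returns default since 'd' not in d): d = {'a': 9, 'b': 138, 'c': 5}

{'a': 9, 'b': 138, 'c': 5}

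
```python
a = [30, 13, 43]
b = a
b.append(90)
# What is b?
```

After line 1: a = [30, 13, 43]
After line 2 (b = a is an alias, same object): a = [30, 13, 43], b = [30, 13, 43]
After line 3 (b.append mutates the shared list): a = [30, 13, 43, 90], b = [30, 13, 43, 90]

[30, 13, 43, 90]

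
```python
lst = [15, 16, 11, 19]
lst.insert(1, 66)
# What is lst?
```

[15, 66, 16, 11, 19]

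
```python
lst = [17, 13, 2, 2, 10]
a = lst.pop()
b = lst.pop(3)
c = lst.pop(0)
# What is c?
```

After line 1: lst = [17, 13, 2, 2, 10]
After line 2 (pop() -> a = 10): lst = [17, 13, 2, 2]
After line 3 (pop(3) -> b = 2): lst = [17, 13, 2]
After line 4 (pop(0) -> c = 17): lst = [13, 2]

17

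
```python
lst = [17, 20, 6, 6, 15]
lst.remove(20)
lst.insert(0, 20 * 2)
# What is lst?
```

After line 1: lst = [17, 20, 6, 6, 15]
After line 2 (remove first 20): lst = [17, 6, 6, 15]
After line 3 (insert 40 at index 0): lst = [40, 17, 6, 6, 15]

[40, 17, 6, 6, 15]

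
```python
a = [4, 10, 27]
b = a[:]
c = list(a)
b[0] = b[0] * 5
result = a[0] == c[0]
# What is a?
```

After line 1: a = [4, 10, 27]
After line 2 (b = a[:], copy): a = [4, 10, 27], b = [4, 10, 27]
After line 3 (c = list(a) is a copy, new object): c = [4, 10, 27]
After line 4 (b[0] = 4 * 5 = 20; only b mutates (copy)): a = [4, 10, 27], b = [20, 10, 27], c = [4, 10, 27]
After line 5 (a[0] = 4, c[0] = 4; result = True)

[4, 10, 27]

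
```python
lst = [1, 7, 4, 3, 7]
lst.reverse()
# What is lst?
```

[7, 3, 4, 7, 1]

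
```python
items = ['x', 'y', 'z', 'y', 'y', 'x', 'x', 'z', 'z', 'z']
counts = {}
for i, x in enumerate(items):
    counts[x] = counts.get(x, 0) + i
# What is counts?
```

Initial: counts = {}, items = ['x', 'y', 'z', 'y', 'y', 'x', 'x', 'z', 'z', 'z']
i=0, x='x': counts = {'x': 0}
i=1, x='y': counts = {'x': 0, 'y': 1}
i=2, x='z': counts = {'x': 0, 'y': 1, 'z': 2}
i=3, x='y': counts = {'x': 0, 'y': 4, 'z': 2}
i=4, x='y': counts = {'x': 0, 'y': 8, 'z': 2}
i=5, x='x': counts = {'x': 5, 'y': 8, 'z': 2}
i=6, x='x': counts = {'x': 11, 'y': 8, 'z': 2}
i=7, x='z': counts = {'x': 11, 'y': 8, 'z': 9}
i=8, x='z': counts = {'x': 11, 'y': 8, 'z': 17}
i=9, x='z': counts = {'x': 11, 'y': 8, 'z': 26}

{'x': 11, 'y': 8, 'z': 26}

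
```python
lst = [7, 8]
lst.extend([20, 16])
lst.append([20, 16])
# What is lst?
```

After line 1: lst = [7, 8]
After line 2 (extend unpacks [20, 16]): lst = [7, 8, 20, 16]
After line 3 (append adds [20, 16] as single element): lst = [7, 8, 20, 16, [20, 16]]

[7, 8, 20, 16, [20, 16]]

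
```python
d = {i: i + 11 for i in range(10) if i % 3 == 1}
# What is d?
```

{1: 12, 4: 15, 7: 18}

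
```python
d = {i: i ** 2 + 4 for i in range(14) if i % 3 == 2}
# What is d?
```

{2: 8, 5: 29, 8: 68, 11: 125}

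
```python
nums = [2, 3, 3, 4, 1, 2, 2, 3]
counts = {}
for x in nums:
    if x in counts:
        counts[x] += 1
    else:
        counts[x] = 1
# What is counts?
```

Initial: counts = {}, nums = [2, 3, 3, 4, 1, 2, 2, 3]
See 2: counts = {2: 1}
See 3: counts = {2: 1, 3: 1}
See 3: counts = {2: 1, 3: 2}
See 4: counts = {2: 1, 3: 2, 4: 1}
See 1: counts = {2: 1, 3: 2, 4: 1, 1: 1}
See 2: counts = {2: 2, 3: 2, 4: 1, 1: 1}
See 2: counts = {2: 3, 3: 2, 4: 1, 1: 1}
See 3: counts = {2: 3, 3: 3, 4: 1, 1: 1}

{2: 3, 3: 3, 4: 1, 1: 1}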